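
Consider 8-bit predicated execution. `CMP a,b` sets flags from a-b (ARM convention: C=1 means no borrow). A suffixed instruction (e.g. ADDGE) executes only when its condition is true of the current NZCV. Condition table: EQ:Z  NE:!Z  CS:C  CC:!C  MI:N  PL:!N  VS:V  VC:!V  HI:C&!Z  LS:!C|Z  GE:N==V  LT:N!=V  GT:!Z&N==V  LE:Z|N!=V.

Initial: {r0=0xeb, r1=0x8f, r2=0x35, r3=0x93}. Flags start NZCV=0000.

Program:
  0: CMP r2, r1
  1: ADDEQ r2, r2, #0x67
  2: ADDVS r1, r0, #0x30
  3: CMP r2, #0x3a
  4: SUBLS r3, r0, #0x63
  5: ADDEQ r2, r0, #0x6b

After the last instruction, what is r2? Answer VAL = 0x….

VAL = 0x35

[0] flags=1001 → (cmp)
[1] flags=1001 EQ?F → skip
[2] flags=1001 VS?T → r1=0x1b
[3] flags=1000 → (cmp)
[4] flags=1000 LS?T → r3=0x88
[5] flags=1000 EQ?F → skip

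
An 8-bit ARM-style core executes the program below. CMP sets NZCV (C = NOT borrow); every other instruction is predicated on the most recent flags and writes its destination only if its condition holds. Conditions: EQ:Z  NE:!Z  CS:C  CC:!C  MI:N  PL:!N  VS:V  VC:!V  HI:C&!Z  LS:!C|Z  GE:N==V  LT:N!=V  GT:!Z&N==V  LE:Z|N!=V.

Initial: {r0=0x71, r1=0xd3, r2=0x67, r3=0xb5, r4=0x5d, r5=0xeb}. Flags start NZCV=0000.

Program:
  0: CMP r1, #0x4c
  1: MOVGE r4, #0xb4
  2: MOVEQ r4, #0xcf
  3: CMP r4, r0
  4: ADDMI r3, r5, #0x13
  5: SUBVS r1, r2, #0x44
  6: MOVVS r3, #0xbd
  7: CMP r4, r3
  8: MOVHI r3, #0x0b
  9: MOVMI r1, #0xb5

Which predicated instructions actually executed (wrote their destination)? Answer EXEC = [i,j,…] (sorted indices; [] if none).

0: ✓ CMP  NZCV=1010
1: · MOVGE
2: · MOVEQ
3: ✓ CMP  NZCV=1000
4: ✓ ADDMI  r3←0xfe
5: · SUBVS
6: · MOVVS
7: ✓ CMP  NZCV=0000
8: · MOVHI
9: · MOVMI

EXEC = [4]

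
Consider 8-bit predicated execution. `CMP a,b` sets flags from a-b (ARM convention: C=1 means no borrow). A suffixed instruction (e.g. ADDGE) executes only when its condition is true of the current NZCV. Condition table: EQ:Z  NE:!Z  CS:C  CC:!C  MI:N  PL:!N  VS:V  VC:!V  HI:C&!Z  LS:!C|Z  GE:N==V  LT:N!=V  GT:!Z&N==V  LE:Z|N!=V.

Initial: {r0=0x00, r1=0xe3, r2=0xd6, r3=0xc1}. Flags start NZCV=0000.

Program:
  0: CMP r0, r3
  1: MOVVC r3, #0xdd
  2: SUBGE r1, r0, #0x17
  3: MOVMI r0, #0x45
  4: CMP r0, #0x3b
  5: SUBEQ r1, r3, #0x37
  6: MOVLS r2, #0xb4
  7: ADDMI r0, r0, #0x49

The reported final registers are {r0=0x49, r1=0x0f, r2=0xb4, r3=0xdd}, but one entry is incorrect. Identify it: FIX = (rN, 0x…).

FIX = (r1, 0xe9)

[0] flags=0000 → (cmp)
[1] flags=0000 VC?T → r3=0xdd
[2] flags=0000 GE?T → r1=0xe9
[3] flags=0000 MI?F → skip
[4] flags=1000 → (cmp)
[5] flags=1000 EQ?F → skip
[6] flags=1000 LS?T → r2=0xb4
[7] flags=1000 MI?T → r0=0x49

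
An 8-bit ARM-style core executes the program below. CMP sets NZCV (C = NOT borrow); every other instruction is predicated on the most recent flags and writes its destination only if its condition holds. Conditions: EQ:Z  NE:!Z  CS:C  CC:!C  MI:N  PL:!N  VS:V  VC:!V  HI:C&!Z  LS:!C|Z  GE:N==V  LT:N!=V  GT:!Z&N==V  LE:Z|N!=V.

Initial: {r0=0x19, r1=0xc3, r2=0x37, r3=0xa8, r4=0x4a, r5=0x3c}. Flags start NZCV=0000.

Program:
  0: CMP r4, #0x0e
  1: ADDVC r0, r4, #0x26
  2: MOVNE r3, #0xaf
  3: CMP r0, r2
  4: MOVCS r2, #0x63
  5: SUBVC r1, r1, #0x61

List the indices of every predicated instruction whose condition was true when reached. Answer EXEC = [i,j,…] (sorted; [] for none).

[0] flags=0010 → (cmp)
[1] flags=0010 VC?T → r0=0x70
[2] flags=0010 NE?T → r3=0xaf
[3] flags=0010 → (cmp)
[4] flags=0010 CS?T → r2=0x63
[5] flags=0010 VC?T → r1=0x62

EXEC = [1,2,4,5]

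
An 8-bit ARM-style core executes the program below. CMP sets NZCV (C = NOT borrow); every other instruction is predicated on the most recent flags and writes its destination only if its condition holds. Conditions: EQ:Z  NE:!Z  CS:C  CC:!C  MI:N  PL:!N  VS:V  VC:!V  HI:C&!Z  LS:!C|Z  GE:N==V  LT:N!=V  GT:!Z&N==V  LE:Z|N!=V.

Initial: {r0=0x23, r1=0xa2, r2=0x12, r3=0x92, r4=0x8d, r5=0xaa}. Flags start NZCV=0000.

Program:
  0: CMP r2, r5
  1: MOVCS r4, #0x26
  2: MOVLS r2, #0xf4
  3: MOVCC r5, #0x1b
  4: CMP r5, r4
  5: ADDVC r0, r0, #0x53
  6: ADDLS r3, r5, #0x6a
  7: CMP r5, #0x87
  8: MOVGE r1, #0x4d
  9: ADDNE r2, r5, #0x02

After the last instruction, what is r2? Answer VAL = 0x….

[0] flags=0000 → (cmp)
[1] flags=0000 CS?F → skip
[2] flags=0000 LS?T → r2=0xf4
[3] flags=0000 CC?T → r5=0x1b
[4] flags=1001 → (cmp)
[5] flags=1001 VC?F → skip
[6] flags=1001 LS?T → r3=0x85
[7] flags=1001 → (cmp)
[8] flags=1001 GE?T → r1=0x4d
[9] flags=1001 NE?T → r2=0x1d

VAL = 0x1d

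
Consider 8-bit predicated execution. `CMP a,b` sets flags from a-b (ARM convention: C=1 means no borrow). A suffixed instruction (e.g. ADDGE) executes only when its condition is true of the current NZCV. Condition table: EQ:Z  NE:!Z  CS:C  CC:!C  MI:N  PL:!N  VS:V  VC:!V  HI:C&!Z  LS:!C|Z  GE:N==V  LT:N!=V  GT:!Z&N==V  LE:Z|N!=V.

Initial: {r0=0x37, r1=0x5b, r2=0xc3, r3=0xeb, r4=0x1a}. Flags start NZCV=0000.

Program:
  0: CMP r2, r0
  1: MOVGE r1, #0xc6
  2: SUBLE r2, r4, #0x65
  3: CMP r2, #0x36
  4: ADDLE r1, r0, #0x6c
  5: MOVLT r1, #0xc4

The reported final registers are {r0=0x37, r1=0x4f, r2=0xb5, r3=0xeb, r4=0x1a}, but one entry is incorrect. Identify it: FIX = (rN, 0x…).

FIX = (r1, 0xc4)

[0] flags=1010 → (cmp)
[1] flags=1010 GE?F → skip
[2] flags=1010 LE?T → r2=0xb5
[3] flags=0011 → (cmp)
[4] flags=0011 LE?T → r1=0xa3
[5] flags=0011 LT?T → r1=0xc4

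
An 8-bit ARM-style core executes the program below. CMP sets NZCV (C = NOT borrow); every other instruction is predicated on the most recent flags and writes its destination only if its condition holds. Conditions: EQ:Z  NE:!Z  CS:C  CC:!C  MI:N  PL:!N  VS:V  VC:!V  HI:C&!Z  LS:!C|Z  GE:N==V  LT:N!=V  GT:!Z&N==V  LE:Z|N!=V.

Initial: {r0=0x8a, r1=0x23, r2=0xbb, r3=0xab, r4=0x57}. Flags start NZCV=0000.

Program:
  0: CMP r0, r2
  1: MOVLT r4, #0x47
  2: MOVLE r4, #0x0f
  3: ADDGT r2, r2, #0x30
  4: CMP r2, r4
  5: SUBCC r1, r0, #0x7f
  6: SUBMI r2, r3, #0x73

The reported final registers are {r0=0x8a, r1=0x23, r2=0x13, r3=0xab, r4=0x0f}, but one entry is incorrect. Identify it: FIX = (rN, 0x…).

FIX = (r2, 0x38)

0: ✓ CMP  NZCV=1000
1: ✓ MOVLT  r4←0x47
2: ✓ MOVLE  r4←0x0f
3: · ADDGT
4: ✓ CMP  NZCV=1010
5: · SUBCC
6: ✓ SUBMI  r2←0x38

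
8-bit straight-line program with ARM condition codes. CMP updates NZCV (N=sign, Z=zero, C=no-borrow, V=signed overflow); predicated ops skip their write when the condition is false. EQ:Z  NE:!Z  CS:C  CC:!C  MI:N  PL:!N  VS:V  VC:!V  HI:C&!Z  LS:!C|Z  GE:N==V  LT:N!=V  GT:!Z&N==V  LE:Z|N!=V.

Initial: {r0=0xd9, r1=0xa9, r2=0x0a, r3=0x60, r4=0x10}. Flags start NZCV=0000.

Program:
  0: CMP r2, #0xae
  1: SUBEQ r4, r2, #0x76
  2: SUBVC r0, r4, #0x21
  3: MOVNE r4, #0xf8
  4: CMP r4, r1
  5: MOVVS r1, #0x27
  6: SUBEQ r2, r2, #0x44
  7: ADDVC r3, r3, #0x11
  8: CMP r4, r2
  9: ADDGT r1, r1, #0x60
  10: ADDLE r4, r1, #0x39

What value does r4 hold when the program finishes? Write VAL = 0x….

VAL = 0xe2

[0] flags=0000 → (cmp)
[1] flags=0000 EQ?F → skip
[2] flags=0000 VC?T → r0=0xef
[3] flags=0000 NE?T → r4=0xf8
[4] flags=0010 → (cmp)
[5] flags=0010 VS?F → skip
[6] flags=0010 EQ?F → skip
[7] flags=0010 VC?T → r3=0x71
[8] flags=1010 → (cmp)
[9] flags=1010 GT?F → skip
[10] flags=1010 LE?T → r4=0xe2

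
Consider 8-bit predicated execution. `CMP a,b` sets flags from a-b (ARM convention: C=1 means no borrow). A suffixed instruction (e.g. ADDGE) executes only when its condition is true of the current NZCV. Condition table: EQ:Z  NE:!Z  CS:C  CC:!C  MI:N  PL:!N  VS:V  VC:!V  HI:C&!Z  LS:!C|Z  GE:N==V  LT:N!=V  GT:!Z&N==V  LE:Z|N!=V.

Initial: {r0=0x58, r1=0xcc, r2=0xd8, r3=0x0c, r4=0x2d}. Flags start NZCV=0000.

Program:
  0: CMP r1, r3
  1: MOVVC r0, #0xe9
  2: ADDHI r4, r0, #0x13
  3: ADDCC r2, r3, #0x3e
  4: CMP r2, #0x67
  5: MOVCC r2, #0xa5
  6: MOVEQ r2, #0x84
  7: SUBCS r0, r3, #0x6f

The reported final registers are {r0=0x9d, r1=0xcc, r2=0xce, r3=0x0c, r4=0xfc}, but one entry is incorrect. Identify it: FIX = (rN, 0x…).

0: ✓ CMP  NZCV=1010
1: ✓ MOVVC  r0←0xe9
2: ✓ ADDHI  r4←0xfc
3: · ADDCC
4: ✓ CMP  NZCV=0011
5: · MOVCC
6: · MOVEQ
7: ✓ SUBCS  r0←0x9d

FIX = (r2, 0xd8)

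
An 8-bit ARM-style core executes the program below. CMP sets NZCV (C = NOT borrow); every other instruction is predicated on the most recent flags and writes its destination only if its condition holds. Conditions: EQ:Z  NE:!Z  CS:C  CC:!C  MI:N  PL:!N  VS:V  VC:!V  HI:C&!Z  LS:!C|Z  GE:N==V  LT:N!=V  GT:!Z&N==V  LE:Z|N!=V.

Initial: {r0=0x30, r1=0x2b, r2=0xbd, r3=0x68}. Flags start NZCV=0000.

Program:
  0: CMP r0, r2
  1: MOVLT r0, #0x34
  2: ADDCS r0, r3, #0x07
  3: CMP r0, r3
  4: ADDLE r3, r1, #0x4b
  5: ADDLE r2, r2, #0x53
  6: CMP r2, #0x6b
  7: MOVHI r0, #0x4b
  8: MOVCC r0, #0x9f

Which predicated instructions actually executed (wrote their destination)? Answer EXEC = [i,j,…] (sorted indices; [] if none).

EXEC = [4,5,8]

0: ✓ CMP  NZCV=0000
1: · MOVLT
2: · ADDCS
3: ✓ CMP  NZCV=1000
4: ✓ ADDLE  r3←0x76
5: ✓ ADDLE  r2←0x10
6: ✓ CMP  NZCV=1000
7: · MOVHI
8: ✓ MOVCC  r0←0x9f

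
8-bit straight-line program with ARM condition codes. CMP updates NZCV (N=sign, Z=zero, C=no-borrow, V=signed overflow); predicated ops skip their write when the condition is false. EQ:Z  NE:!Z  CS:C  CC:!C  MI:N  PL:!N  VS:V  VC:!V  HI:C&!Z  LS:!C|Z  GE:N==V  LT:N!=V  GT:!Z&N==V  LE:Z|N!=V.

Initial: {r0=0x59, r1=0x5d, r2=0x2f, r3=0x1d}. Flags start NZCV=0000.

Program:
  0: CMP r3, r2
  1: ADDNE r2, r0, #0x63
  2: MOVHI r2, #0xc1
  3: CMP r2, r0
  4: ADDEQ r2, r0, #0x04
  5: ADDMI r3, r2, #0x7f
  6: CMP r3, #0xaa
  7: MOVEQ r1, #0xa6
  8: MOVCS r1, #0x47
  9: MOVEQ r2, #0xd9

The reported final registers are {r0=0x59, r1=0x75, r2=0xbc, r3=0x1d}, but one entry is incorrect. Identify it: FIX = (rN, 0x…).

FIX = (r1, 0x5d)

0: ✓ CMP  NZCV=1000
1: ✓ ADDNE  r2←0xbc
2: · MOVHI
3: ✓ CMP  NZCV=0011
4: · ADDEQ
5: · ADDMI
6: ✓ CMP  NZCV=0000
7: · MOVEQ
8: · MOVCS
9: · MOVEQ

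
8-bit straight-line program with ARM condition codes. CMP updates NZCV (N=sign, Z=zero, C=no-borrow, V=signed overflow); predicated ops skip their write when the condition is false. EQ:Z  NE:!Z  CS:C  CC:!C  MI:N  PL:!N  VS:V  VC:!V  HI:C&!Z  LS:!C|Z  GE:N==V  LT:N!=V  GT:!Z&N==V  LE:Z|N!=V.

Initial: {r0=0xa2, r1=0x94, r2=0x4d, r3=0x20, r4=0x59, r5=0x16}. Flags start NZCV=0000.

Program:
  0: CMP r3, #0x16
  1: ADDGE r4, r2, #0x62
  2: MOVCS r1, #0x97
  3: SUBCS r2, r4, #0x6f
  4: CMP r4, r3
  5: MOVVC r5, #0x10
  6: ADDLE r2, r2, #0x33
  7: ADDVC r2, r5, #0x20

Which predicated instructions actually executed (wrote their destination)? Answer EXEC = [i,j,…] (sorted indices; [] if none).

EXEC = [1,2,3,5,6,7]

[0] flags=0010 → (cmp)
[1] flags=0010 GE?T → r4=0xaf
[2] flags=0010 CS?T → r1=0x97
[3] flags=0010 CS?T → r2=0x40
[4] flags=1010 → (cmp)
[5] flags=1010 VC?T → r5=0x10
[6] flags=1010 LE?T → r2=0x73
[7] flags=1010 VC?T → r2=0x30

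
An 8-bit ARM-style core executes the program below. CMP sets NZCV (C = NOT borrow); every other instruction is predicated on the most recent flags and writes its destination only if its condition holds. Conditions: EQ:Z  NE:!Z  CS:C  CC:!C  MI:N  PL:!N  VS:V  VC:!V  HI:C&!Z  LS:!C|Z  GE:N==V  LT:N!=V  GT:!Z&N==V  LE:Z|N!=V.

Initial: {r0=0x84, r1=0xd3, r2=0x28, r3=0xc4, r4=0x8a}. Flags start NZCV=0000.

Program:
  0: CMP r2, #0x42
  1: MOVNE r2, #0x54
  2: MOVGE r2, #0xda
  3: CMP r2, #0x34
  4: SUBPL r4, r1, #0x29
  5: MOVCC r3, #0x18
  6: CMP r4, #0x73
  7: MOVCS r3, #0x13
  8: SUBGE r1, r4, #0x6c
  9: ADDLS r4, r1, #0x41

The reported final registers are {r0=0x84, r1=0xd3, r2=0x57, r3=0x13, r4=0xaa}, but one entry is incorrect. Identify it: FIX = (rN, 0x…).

0: ✓ CMP  NZCV=1000
1: ✓ MOVNE  r2←0x54
2: · MOVGE
3: ✓ CMP  NZCV=0010
4: ✓ SUBPL  r4←0xaa
5: · MOVCC
6: ✓ CMP  NZCV=0011
7: ✓ MOVCS  r3←0x13
8: · SUBGE
9: · ADDLS

FIX = (r2, 0x54)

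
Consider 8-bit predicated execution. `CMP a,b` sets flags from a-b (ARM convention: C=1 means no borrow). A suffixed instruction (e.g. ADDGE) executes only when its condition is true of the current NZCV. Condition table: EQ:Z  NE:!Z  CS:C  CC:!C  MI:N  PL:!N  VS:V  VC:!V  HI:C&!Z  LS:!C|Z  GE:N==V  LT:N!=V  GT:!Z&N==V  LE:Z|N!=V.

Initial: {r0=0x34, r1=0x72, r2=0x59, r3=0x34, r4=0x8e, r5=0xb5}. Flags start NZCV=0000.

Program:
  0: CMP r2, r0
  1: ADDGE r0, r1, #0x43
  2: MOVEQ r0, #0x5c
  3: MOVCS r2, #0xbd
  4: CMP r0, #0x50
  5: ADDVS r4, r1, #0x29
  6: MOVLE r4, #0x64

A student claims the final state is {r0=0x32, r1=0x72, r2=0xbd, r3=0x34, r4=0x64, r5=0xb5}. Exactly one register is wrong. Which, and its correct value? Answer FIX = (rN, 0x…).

FIX = (r0, 0xb5)

0: ✓ CMP  NZCV=0010
1: ✓ ADDGE  r0←0xb5
2: · MOVEQ
3: ✓ MOVCS  r2←0xbd
4: ✓ CMP  NZCV=0011
5: ✓ ADDVS  r4←0x9b
6: ✓ MOVLE  r4←0x64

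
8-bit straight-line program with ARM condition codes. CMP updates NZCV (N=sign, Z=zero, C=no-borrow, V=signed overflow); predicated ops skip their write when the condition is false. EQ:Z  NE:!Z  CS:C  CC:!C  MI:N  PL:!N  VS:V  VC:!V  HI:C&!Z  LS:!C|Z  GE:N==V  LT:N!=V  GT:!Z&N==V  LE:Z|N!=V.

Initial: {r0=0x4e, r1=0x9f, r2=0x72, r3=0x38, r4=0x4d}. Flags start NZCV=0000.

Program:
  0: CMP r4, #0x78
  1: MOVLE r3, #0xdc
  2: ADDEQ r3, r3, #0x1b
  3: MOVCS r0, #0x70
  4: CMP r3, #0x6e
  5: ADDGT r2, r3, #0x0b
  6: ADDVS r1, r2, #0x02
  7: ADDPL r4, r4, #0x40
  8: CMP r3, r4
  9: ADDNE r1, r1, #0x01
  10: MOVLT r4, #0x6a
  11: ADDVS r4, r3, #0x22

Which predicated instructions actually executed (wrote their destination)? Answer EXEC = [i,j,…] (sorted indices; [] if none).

EXEC = [1,6,7,9]

0: ✓ CMP  NZCV=1000
1: ✓ MOVLE  r3←0xdc
2: · ADDEQ
3: · MOVCS
4: ✓ CMP  NZCV=0011
5: · ADDGT
6: ✓ ADDVS  r1←0x74
7: ✓ ADDPL  r4←0x8d
8: ✓ CMP  NZCV=0010
9: ✓ ADDNE  r1←0x75
10: · MOVLT
11: · ADDVS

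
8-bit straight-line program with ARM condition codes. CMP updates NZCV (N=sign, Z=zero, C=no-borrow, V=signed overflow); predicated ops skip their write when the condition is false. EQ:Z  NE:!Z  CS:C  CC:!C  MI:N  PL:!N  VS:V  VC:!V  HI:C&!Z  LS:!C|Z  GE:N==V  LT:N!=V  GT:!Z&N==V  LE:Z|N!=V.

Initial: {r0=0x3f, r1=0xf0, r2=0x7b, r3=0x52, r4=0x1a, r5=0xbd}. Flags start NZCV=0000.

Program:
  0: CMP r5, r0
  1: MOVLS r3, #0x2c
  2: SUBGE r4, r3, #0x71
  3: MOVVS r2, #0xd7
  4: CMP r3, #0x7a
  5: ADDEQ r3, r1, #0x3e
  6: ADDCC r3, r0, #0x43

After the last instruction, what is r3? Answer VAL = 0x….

VAL = 0x82

0: ✓ CMP  NZCV=0011
1: · MOVLS
2: · SUBGE
3: ✓ MOVVS  r2←0xd7
4: ✓ CMP  NZCV=1000
5: · ADDEQ
6: ✓ ADDCC  r3←0x82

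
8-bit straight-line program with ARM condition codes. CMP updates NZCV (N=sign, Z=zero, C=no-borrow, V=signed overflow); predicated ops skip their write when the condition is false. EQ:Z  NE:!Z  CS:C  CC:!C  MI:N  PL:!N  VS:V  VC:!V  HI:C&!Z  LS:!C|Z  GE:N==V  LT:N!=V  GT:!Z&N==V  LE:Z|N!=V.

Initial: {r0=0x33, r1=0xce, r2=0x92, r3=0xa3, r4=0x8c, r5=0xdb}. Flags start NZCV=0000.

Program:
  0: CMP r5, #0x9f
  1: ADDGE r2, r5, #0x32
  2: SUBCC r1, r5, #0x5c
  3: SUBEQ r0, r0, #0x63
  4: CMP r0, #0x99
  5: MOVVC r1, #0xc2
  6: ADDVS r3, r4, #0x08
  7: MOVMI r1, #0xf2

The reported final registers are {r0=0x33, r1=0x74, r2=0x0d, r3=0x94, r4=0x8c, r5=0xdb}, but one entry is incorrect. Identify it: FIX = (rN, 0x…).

FIX = (r1, 0xf2)

[0] flags=0010 → (cmp)
[1] flags=0010 GE?T → r2=0x0d
[2] flags=0010 CC?F → skip
[3] flags=0010 EQ?F → skip
[4] flags=1001 → (cmp)
[5] flags=1001 VC?F → skip
[6] flags=1001 VS?T → r3=0x94
[7] flags=1001 MI?T → r1=0xf2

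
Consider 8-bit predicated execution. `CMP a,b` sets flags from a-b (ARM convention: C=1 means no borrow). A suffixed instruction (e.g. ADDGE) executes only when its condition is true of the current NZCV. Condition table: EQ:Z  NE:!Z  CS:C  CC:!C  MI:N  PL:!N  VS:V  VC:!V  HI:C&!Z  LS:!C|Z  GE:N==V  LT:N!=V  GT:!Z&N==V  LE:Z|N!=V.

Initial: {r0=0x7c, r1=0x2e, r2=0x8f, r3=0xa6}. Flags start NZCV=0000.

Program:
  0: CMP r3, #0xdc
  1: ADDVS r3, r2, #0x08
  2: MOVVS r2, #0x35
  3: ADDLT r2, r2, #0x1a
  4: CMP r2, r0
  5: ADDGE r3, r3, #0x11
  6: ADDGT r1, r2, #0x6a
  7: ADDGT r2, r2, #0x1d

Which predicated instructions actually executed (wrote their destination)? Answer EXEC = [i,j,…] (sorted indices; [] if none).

0: ✓ CMP  NZCV=1000
1: · ADDVS
2: · MOVVS
3: ✓ ADDLT  r2←0xa9
4: ✓ CMP  NZCV=0011
5: · ADDGE
6: · ADDGT
7: · ADDGT

EXEC = [3]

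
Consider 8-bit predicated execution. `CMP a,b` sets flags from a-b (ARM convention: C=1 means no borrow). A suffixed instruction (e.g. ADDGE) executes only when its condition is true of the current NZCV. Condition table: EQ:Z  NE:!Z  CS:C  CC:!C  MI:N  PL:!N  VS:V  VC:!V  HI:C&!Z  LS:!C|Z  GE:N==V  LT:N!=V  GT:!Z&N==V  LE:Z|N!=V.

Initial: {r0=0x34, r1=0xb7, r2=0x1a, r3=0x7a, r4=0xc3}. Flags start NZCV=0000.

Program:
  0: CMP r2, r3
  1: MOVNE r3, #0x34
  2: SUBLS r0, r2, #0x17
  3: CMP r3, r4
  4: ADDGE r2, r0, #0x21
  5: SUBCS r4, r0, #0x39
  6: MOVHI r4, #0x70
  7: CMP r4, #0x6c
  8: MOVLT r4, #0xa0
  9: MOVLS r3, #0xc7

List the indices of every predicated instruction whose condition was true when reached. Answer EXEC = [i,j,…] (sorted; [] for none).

EXEC = [1,2,4,8]

0: ✓ CMP  NZCV=1000
1: ✓ MOVNE  r3←0x34
2: ✓ SUBLS  r0←0x03
3: ✓ CMP  NZCV=0000
4: ✓ ADDGE  r2←0x24
5: · SUBCS
6: · MOVHI
7: ✓ CMP  NZCV=0011
8: ✓ MOVLT  r4←0xa0
9: · MOVLS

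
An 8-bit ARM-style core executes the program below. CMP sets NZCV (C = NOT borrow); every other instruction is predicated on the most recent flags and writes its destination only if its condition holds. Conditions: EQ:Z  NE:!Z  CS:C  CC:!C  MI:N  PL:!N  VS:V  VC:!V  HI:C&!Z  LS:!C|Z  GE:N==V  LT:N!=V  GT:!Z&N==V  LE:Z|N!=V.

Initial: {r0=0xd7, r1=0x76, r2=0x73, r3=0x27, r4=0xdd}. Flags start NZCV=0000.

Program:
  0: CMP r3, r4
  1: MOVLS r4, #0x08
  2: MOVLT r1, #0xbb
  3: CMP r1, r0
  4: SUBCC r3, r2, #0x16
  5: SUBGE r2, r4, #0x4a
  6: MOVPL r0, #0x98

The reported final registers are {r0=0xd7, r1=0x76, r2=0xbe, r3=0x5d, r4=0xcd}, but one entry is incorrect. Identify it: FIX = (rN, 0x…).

FIX = (r4, 0x08)

[0] flags=0000 → (cmp)
[1] flags=0000 LS?T → r4=0x08
[2] flags=0000 LT?F → skip
[3] flags=1001 → (cmp)
[4] flags=1001 CC?T → r3=0x5d
[5] flags=1001 GE?T → r2=0xbe
[6] flags=1001 PL?F → skip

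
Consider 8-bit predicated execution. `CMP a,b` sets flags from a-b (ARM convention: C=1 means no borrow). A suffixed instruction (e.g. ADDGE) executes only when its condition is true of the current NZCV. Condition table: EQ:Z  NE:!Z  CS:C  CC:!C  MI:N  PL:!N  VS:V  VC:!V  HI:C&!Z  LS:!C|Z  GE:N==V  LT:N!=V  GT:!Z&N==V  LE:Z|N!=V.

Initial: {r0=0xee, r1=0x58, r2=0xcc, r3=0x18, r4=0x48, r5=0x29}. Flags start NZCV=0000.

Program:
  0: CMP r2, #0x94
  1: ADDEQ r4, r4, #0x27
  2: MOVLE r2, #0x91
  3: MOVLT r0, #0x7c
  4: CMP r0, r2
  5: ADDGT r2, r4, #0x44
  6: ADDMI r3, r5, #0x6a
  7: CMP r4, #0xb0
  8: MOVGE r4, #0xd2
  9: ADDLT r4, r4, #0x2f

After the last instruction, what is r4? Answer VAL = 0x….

VAL = 0xd2

0: ✓ CMP  NZCV=0010
1: · ADDEQ
2: · MOVLE
3: · MOVLT
4: ✓ CMP  NZCV=0010
5: ✓ ADDGT  r2←0x8c
6: · ADDMI
7: ✓ CMP  NZCV=1001
8: ✓ MOVGE  r4←0xd2
9: · ADDLT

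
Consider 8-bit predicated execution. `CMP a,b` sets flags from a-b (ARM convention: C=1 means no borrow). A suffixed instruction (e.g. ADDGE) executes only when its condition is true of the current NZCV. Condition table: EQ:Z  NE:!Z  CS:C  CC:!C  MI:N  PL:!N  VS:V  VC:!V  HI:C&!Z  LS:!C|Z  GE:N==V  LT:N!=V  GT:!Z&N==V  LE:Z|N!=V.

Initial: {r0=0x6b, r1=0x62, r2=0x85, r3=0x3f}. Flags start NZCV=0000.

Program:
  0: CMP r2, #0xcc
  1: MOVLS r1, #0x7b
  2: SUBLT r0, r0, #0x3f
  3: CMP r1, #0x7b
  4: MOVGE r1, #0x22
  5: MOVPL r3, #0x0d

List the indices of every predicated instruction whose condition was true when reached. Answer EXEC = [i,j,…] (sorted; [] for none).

0: ✓ CMP  NZCV=1000
1: ✓ MOVLS  r1←0x7b
2: ✓ SUBLT  r0←0x2c
3: ✓ CMP  NZCV=0110
4: ✓ MOVGE  r1←0x22
5: ✓ MOVPL  r3←0x0d

EXEC = [1,2,4,5]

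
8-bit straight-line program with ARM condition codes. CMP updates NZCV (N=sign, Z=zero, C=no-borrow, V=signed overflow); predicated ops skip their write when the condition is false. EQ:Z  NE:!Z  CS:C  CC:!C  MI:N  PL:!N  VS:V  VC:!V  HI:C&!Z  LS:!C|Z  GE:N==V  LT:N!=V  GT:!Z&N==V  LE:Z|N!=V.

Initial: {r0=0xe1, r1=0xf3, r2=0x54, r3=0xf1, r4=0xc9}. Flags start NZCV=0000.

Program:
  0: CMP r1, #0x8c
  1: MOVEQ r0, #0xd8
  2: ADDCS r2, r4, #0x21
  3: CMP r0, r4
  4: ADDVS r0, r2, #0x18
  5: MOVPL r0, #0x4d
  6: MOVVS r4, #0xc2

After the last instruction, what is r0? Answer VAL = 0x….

[0] flags=0010 → (cmp)
[1] flags=0010 EQ?F → skip
[2] flags=0010 CS?T → r2=0xea
[3] flags=0010 → (cmp)
[4] flags=0010 VS?F → skip
[5] flags=0010 PL?T → r0=0x4d
[6] flags=0010 VS?F → skip

VAL = 0x4d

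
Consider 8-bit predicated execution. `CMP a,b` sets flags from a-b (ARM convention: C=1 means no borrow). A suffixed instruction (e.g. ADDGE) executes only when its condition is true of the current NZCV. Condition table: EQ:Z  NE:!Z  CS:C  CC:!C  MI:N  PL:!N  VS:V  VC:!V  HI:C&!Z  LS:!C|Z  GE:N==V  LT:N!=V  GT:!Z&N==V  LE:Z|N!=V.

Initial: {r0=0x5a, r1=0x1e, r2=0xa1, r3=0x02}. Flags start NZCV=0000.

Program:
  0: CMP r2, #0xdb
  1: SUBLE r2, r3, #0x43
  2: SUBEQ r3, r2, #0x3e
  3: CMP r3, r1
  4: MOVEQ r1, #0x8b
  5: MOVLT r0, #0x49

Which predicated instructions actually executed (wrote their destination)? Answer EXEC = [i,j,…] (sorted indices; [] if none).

[0] flags=1000 → (cmp)
[1] flags=1000 LE?T → r2=0xbf
[2] flags=1000 EQ?F → skip
[3] flags=1000 → (cmp)
[4] flags=1000 EQ?F → skip
[5] flags=1000 LT?T → r0=0x49

EXEC = [1,5]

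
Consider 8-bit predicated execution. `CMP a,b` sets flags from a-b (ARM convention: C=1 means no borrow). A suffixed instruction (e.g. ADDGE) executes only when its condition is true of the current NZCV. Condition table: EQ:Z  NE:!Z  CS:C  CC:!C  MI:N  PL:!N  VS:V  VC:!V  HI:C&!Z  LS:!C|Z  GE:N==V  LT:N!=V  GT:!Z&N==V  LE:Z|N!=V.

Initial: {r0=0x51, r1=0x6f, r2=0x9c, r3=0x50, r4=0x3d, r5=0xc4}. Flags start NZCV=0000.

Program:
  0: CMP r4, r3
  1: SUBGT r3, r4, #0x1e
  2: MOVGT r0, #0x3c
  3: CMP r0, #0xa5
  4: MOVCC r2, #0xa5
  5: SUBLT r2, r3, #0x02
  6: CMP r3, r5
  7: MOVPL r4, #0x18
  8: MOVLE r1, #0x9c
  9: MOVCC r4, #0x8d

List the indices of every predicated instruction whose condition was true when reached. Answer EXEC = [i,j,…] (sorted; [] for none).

EXEC = [4,9]

0: ✓ CMP  NZCV=1000
1: · SUBGT
2: · MOVGT
3: ✓ CMP  NZCV=1001
4: ✓ MOVCC  r2←0xa5
5: · SUBLT
6: ✓ CMP  NZCV=1001
7: · MOVPL
8: · MOVLE
9: ✓ MOVCC  r4←0x8d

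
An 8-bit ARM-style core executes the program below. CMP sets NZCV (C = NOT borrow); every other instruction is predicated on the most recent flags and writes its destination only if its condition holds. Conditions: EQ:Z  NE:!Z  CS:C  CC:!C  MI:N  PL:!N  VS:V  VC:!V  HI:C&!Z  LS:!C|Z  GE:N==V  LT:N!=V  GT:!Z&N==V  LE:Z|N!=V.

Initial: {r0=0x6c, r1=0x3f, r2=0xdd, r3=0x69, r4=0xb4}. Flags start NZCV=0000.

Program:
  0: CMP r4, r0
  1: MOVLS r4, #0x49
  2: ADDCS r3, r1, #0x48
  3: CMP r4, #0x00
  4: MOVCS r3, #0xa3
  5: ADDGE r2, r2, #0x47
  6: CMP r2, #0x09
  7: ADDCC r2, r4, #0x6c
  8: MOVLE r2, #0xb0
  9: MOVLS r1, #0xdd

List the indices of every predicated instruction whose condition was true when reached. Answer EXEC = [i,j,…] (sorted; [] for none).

EXEC = [2,4,8]

[0] flags=0011 → (cmp)
[1] flags=0011 LS?F → skip
[2] flags=0011 CS?T → r3=0x87
[3] flags=1010 → (cmp)
[4] flags=1010 CS?T → r3=0xa3
[5] flags=1010 GE?F → skip
[6] flags=1010 → (cmp)
[7] flags=1010 CC?F → skip
[8] flags=1010 LE?T → r2=0xb0
[9] flags=1010 LS?F → skip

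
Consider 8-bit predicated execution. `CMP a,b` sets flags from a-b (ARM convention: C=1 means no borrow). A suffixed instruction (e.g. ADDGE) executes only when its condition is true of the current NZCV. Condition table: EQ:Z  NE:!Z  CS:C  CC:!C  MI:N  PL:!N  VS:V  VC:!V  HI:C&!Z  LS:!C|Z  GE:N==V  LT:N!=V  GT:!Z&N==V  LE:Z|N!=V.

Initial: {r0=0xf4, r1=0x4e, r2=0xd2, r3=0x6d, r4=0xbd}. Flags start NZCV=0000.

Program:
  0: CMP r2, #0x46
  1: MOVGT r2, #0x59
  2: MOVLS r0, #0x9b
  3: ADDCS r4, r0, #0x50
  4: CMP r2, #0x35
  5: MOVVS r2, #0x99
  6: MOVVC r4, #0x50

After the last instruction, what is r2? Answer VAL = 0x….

0: ✓ CMP  NZCV=1010
1: · MOVGT
2: · MOVLS
3: ✓ ADDCS  r4←0x44
4: ✓ CMP  NZCV=1010
5: · MOVVS
6: ✓ MOVVC  r4←0x50

VAL = 0xd2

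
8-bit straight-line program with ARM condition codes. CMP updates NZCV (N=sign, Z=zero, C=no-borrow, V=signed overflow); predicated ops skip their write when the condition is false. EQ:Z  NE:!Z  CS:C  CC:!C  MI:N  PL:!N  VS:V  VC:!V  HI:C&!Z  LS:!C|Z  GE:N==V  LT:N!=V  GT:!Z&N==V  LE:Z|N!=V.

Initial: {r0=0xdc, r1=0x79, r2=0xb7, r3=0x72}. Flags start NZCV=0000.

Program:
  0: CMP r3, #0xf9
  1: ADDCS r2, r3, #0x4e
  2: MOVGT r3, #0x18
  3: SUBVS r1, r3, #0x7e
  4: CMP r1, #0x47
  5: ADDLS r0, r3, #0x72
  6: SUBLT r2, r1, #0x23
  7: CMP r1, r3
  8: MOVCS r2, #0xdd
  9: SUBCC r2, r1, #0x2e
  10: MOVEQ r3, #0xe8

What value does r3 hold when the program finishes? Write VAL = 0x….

VAL = 0x18

[0] flags=0000 → (cmp)
[1] flags=0000 CS?F → skip
[2] flags=0000 GT?T → r3=0x18
[3] flags=0000 VS?F → skip
[4] flags=0010 → (cmp)
[5] flags=0010 LS?F → skip
[6] flags=0010 LT?F → skip
[7] flags=0010 → (cmp)
[8] flags=0010 CS?T → r2=0xdd
[9] flags=0010 CC?F → skip
[10] flags=0010 EQ?F → skip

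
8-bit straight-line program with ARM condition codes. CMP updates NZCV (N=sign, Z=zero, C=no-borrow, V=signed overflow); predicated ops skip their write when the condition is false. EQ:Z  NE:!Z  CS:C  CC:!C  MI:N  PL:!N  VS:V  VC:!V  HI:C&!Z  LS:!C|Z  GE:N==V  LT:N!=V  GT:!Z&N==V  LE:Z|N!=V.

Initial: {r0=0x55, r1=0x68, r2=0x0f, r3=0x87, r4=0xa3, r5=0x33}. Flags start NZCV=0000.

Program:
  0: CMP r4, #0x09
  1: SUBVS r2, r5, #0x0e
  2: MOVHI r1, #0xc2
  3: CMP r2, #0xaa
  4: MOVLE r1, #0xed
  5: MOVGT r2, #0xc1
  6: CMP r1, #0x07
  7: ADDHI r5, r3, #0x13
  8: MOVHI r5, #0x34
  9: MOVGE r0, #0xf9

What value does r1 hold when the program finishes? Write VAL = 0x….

VAL = 0xc2

0: ✓ CMP  NZCV=1010
1: · SUBVS
2: ✓ MOVHI  r1←0xc2
3: ✓ CMP  NZCV=0000
4: · MOVLE
5: ✓ MOVGT  r2←0xc1
6: ✓ CMP  NZCV=1010
7: ✓ ADDHI  r5←0x9a
8: ✓ MOVHI  r5←0x34
9: · MOVGE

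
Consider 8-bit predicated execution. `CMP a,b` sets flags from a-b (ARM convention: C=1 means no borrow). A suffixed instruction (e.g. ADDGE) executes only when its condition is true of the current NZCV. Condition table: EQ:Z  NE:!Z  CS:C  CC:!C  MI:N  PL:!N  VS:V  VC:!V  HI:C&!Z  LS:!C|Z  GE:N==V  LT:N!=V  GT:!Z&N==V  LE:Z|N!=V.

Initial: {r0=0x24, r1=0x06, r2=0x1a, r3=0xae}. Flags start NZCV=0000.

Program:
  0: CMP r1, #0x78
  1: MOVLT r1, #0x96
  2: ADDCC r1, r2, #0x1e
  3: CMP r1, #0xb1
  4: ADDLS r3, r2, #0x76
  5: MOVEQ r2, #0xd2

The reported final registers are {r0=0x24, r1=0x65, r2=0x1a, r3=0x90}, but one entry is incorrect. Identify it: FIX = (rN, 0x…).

FIX = (r1, 0x38)

0: ✓ CMP  NZCV=1000
1: ✓ MOVLT  r1←0x96
2: ✓ ADDCC  r1←0x38
3: ✓ CMP  NZCV=1001
4: ✓ ADDLS  r3←0x90
5: · MOVEQ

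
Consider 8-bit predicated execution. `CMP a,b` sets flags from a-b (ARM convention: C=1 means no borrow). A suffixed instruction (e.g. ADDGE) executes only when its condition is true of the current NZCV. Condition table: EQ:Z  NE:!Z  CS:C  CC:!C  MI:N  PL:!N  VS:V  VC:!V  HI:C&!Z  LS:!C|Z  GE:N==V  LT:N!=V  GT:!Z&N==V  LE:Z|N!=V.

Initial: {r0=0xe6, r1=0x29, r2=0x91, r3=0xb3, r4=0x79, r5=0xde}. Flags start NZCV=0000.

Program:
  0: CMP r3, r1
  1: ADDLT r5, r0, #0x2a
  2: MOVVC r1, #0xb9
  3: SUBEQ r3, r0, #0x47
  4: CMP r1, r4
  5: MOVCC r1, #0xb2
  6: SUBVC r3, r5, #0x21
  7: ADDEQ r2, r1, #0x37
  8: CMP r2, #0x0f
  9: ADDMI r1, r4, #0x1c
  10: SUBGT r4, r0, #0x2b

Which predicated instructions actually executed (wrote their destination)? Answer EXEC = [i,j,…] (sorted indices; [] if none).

EXEC = [1,2,9]

[0] flags=1010 → (cmp)
[1] flags=1010 LT?T → r5=0x10
[2] flags=1010 VC?T → r1=0xb9
[3] flags=1010 EQ?F → skip
[4] flags=0011 → (cmp)
[5] flags=0011 CC?F → skip
[6] flags=0011 VC?F → skip
[7] flags=0011 EQ?F → skip
[8] flags=1010 → (cmp)
[9] flags=1010 MI?T → r1=0x95
[10] flags=1010 GT?F → skip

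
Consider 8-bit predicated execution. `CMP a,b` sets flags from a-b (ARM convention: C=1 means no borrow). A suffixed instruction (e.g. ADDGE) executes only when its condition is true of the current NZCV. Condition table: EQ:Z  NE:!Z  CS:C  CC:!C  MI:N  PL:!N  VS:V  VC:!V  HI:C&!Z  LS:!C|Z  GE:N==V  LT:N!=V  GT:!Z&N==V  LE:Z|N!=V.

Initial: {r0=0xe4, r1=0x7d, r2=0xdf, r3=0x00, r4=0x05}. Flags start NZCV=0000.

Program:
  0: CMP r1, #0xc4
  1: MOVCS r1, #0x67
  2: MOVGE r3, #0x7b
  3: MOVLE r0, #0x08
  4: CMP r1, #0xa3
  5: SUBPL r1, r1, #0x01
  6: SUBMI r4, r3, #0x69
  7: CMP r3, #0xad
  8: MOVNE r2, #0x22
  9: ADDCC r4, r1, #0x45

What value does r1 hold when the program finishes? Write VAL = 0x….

VAL = 0x7d

[0] flags=1001 → (cmp)
[1] flags=1001 CS?F → skip
[2] flags=1001 GE?T → r3=0x7b
[3] flags=1001 LE?F → skip
[4] flags=1001 → (cmp)
[5] flags=1001 PL?F → skip
[6] flags=1001 MI?T → r4=0x12
[7] flags=1001 → (cmp)
[8] flags=1001 NE?T → r2=0x22
[9] flags=1001 CC?T → r4=0xc2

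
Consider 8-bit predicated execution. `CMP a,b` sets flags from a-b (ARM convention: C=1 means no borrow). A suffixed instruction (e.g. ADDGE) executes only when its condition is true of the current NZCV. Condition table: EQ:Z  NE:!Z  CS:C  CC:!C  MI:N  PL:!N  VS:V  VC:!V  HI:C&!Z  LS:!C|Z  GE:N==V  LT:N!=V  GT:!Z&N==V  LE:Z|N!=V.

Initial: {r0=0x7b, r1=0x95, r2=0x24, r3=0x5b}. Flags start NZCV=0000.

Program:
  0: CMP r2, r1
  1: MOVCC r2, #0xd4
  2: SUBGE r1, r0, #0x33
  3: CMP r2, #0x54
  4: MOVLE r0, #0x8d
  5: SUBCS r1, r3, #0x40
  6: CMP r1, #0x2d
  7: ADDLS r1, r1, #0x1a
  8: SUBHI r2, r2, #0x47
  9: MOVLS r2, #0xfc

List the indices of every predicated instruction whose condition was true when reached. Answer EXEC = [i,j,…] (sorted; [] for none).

EXEC = [1,2,4,5,7,9]

0: ✓ CMP  NZCV=1001
1: ✓ MOVCC  r2←0xd4
2: ✓ SUBGE  r1←0x48
3: ✓ CMP  NZCV=1010
4: ✓ MOVLE  r0←0x8d
5: ✓ SUBCS  r1←0x1b
6: ✓ CMP  NZCV=1000
7: ✓ ADDLS  r1←0x35
8: · SUBHI
9: ✓ MOVLS  r2←0xfc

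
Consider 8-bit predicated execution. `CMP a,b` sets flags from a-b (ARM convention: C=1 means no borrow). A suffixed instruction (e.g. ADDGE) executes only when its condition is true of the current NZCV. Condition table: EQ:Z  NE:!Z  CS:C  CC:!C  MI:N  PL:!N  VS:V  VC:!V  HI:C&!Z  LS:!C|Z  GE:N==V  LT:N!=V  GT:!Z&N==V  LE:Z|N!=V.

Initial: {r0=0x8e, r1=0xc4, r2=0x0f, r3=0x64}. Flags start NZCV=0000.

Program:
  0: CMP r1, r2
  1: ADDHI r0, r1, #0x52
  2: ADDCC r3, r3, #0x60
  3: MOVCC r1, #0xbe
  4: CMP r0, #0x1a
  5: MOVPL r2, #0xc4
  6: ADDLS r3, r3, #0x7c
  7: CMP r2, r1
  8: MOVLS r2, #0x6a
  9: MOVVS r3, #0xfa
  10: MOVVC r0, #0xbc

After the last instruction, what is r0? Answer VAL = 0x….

VAL = 0xbc

0: ✓ CMP  NZCV=1010
1: ✓ ADDHI  r0←0x16
2: · ADDCC
3: · MOVCC
4: ✓ CMP  NZCV=1000
5: · MOVPL
6: ✓ ADDLS  r3←0xe0
7: ✓ CMP  NZCV=0000
8: ✓ MOVLS  r2←0x6a
9: · MOVVS
10: ✓ MOVVC  r0←0xbc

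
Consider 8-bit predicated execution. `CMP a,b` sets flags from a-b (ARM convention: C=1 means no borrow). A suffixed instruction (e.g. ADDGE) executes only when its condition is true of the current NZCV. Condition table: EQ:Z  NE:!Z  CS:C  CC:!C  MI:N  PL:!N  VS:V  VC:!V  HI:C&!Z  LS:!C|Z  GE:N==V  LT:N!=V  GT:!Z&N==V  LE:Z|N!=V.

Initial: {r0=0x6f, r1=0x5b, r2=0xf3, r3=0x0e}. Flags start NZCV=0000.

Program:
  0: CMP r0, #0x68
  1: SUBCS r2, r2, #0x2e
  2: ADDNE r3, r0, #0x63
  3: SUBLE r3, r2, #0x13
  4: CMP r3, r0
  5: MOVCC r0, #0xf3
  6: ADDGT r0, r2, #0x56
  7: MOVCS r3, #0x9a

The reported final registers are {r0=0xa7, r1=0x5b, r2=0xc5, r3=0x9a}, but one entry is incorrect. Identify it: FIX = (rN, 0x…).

[0] flags=0010 → (cmp)
[1] flags=0010 CS?T → r2=0xc5
[2] flags=0010 NE?T → r3=0xd2
[3] flags=0010 LE?F → skip
[4] flags=0011 → (cmp)
[5] flags=0011 CC?F → skip
[6] flags=0011 GT?F → skip
[7] flags=0011 CS?T → r3=0x9a

FIX = (r0, 0x6f)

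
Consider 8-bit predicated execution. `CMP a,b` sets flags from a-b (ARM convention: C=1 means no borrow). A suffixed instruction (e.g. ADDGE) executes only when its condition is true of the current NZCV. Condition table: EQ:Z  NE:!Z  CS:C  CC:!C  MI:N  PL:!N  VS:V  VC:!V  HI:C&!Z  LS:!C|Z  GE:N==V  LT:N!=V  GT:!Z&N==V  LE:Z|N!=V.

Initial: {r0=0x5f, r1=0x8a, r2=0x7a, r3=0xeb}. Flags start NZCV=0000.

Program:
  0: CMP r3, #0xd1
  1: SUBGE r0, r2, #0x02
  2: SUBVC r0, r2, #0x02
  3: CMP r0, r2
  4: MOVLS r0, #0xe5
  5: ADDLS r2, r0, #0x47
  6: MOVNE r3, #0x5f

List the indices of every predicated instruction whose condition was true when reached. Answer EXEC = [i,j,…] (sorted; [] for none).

EXEC = [1,2,4,5,6]

[0] flags=0010 → (cmp)
[1] flags=0010 GE?T → r0=0x78
[2] flags=0010 VC?T → r0=0x78
[3] flags=1000 → (cmp)
[4] flags=1000 LS?T → r0=0xe5
[5] flags=1000 LS?T → r2=0x2c
[6] flags=1000 NE?T → r3=0x5f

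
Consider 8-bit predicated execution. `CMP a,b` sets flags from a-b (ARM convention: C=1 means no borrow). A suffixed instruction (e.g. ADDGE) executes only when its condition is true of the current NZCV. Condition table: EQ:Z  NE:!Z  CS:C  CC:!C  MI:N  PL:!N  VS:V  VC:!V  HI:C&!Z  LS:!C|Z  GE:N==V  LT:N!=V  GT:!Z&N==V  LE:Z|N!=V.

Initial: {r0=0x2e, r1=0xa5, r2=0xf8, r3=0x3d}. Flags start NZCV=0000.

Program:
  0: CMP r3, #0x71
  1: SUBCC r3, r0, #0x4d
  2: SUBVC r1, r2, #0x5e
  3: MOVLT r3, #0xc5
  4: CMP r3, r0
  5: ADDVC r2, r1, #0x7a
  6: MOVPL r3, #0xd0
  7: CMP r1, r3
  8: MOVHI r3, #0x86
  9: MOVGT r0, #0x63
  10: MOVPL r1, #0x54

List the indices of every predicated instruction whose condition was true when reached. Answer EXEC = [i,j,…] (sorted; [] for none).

0: ✓ CMP  NZCV=1000
1: ✓ SUBCC  r3←0xe1
2: ✓ SUBVC  r1←0x9a
3: ✓ MOVLT  r3←0xc5
4: ✓ CMP  NZCV=1010
5: ✓ ADDVC  r2←0x14
6: · MOVPL
7: ✓ CMP  NZCV=1000
8: · MOVHI
9: · MOVGT
10: · MOVPL

EXEC = [1,2,3,5]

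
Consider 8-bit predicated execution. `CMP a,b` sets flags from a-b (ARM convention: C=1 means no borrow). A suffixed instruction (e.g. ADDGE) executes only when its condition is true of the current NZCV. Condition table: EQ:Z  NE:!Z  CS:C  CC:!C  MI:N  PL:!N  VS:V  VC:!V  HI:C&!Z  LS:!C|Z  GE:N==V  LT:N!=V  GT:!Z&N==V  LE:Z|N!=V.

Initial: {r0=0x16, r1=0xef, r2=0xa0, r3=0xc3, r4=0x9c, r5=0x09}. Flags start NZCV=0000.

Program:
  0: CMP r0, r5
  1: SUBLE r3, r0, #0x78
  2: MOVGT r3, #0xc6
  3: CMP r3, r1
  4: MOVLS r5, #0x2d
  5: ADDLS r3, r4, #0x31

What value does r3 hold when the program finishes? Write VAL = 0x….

[0] flags=0010 → (cmp)
[1] flags=0010 LE?F → skip
[2] flags=0010 GT?T → r3=0xc6
[3] flags=1000 → (cmp)
[4] flags=1000 LS?T → r5=0x2d
[5] flags=1000 LS?T → r3=0xcd

VAL = 0xcd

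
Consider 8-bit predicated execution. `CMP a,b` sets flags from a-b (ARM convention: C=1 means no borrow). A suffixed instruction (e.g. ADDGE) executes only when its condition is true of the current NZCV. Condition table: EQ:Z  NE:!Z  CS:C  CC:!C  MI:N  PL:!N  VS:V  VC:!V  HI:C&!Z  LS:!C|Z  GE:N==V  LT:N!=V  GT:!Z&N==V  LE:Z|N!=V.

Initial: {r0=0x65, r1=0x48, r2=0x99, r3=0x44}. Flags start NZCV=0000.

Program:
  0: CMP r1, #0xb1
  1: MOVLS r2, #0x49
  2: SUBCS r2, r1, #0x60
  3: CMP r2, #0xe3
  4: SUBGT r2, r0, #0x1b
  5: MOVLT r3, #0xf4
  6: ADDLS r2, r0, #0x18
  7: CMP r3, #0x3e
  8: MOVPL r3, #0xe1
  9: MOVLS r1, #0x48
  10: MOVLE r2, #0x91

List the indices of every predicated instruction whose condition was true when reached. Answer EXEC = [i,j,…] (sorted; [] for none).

0: ✓ CMP  NZCV=1001
1: ✓ MOVLS  r2←0x49
2: · SUBCS
3: ✓ CMP  NZCV=0000
4: ✓ SUBGT  r2←0x4a
5: · MOVLT
6: ✓ ADDLS  r2←0x7d
7: ✓ CMP  NZCV=0010
8: ✓ MOVPL  r3←0xe1
9: · MOVLS
10: · MOVLE

EXEC = [1,4,6,8]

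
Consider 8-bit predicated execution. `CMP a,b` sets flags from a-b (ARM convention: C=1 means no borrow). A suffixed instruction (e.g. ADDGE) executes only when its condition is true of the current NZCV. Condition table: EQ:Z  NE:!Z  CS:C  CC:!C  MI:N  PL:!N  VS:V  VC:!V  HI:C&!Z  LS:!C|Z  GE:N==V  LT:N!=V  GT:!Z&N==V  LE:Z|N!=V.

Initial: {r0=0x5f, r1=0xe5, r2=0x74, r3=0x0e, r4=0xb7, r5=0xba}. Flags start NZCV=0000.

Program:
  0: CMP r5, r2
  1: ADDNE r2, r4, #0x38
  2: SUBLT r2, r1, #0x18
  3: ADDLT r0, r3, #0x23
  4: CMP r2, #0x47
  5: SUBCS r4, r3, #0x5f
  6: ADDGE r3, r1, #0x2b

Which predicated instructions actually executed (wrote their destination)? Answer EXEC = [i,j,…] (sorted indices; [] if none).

EXEC = [1,2,3,5]

[0] flags=0011 → (cmp)
[1] flags=0011 NE?T → r2=0xef
[2] flags=0011 LT?T → r2=0xcd
[3] flags=0011 LT?T → r0=0x31
[4] flags=1010 → (cmp)
[5] flags=1010 CS?T → r4=0xaf
[6] flags=1010 GE?F → skip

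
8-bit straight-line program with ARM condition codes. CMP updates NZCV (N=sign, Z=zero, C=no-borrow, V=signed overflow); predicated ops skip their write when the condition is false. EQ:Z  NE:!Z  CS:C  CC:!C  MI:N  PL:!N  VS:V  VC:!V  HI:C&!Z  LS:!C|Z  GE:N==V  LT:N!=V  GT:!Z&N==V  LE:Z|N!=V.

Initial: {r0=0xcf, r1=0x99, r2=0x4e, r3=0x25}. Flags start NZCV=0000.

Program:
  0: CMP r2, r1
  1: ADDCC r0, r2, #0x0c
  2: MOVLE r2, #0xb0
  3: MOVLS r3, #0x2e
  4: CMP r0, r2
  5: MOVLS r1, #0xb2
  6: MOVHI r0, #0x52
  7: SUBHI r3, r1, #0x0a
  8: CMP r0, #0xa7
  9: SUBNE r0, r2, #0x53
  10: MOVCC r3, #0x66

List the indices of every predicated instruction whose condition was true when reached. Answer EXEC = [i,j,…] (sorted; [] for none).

EXEC = [1,3,6,7,9,10]

0: ✓ CMP  NZCV=1001
1: ✓ ADDCC  r0←0x5a
2: · MOVLE
3: ✓ MOVLS  r3←0x2e
4: ✓ CMP  NZCV=0010
5: · MOVLS
6: ✓ MOVHI  r0←0x52
7: ✓ SUBHI  r3←0x8f
8: ✓ CMP  NZCV=1001
9: ✓ SUBNE  r0←0xfb
10: ✓ MOVCC  r3←0x66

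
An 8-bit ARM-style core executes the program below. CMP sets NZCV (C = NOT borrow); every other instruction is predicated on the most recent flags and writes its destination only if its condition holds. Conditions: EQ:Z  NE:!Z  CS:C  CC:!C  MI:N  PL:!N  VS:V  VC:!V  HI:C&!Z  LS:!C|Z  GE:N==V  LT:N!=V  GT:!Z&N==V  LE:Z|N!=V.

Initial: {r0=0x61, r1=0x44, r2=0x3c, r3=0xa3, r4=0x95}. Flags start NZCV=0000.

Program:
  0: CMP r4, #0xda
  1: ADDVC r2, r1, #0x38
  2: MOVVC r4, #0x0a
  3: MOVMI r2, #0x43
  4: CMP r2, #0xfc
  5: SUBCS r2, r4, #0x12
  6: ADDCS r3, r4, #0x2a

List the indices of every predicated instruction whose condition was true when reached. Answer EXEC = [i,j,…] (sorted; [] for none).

EXEC = [1,2,3]

0: ✓ CMP  NZCV=1000
1: ✓ ADDVC  r2←0x7c
2: ✓ MOVVC  r4←0x0a
3: ✓ MOVMI  r2←0x43
4: ✓ CMP  NZCV=0000
5: · SUBCS
6: · ADDCS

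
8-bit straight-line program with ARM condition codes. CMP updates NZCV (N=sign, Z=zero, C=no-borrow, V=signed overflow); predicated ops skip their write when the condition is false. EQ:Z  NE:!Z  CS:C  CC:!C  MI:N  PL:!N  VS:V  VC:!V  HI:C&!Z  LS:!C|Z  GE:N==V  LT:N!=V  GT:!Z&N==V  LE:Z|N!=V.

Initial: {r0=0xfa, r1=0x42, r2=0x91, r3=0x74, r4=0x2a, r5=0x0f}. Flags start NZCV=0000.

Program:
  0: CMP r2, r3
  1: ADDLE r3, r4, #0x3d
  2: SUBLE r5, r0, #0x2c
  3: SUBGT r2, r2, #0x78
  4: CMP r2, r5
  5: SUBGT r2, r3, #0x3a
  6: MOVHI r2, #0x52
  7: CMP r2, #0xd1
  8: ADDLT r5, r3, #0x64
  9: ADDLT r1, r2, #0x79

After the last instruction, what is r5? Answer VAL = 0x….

VAL = 0xcb

[0] flags=0011 → (cmp)
[1] flags=0011 LE?T → r3=0x67
[2] flags=0011 LE?T → r5=0xce
[3] flags=0011 GT?F → skip
[4] flags=1000 → (cmp)
[5] flags=1000 GT?F → skip
[6] flags=1000 HI?F → skip
[7] flags=1000 → (cmp)
[8] flags=1000 LT?T → r5=0xcb
[9] flags=1000 LT?T → r1=0x0a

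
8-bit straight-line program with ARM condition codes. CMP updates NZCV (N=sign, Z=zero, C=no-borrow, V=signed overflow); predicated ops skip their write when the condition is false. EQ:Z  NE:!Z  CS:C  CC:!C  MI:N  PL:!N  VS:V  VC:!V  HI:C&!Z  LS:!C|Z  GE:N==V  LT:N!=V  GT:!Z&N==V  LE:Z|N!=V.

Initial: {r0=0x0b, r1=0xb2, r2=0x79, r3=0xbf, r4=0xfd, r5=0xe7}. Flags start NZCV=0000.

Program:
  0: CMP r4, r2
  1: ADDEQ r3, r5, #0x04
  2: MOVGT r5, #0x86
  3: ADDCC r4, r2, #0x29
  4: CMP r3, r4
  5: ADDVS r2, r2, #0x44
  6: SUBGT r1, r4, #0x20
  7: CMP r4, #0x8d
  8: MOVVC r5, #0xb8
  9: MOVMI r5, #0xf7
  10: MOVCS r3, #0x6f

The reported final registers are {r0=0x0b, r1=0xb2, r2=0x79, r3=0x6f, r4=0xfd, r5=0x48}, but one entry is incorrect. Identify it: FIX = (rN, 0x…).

0: ✓ CMP  NZCV=1010
1: · ADDEQ
2: · MOVGT
3: · ADDCC
4: ✓ CMP  NZCV=1000
5: · ADDVS
6: · SUBGT
7: ✓ CMP  NZCV=0010
8: ✓ MOVVC  r5←0xb8
9: · MOVMI
10: ✓ MOVCS  r3←0x6f

FIX = (r5, 0xb8)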